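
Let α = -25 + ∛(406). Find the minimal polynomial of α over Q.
m_α(x) = x^3 + 75x^2 + 1875x + 15219

Set β = α + 25 = ∛(406), so β^3 = 406. Then (α + 25)^3 - 406 = 0, i.e. α is a root of g(x) = (x + 25)^3 - 406 = x^3 + 75x^2 + 1875x + 15219. Since g(x) = h(x + 25) where h(x) = x^3 - 406, and h is irreducible over Q (because 406 is not a perfect cube, so h has no rational root, and a monic cubic with no rational root is irreducible), g is also irreducible (irreducibility is preserved under the substitution x → x + 25). Hence m_α(x) = x^3 + 75x^2 + 1875x + 15219.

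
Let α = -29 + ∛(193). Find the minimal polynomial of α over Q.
m_α(x) = x^3 + 87x^2 + 2523x + 24196

Set β = α + 29 = ∛(193), so β^3 = 193. Then (α + 29)^3 - 193 = 0, i.e. α is a root of g(x) = (x + 29)^3 - 193 = x^3 + 87x^2 + 2523x + 24196. Since g(x) = h(x + 29) where h(x) = x^3 - 193, and h is irreducible over Q (because 193 is not a perfect cube, so h has no rational root, and a monic cubic with no rational root is irreducible), g is also irreducible (irreducibility is preserved under the substitution x → x + 29). Hence m_α(x) = x^3 + 87x^2 + 2523x + 24196.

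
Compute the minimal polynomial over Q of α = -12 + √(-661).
m_α(x) = x^2 + 24x + 805

From α + 12 = √(-661), squaring gives (α + 12)^2 = -661, i.e. α^2 + 24α + 144 = -661, so α^2 + 24α + 805 = 0. The discriminant of x^2 + 24x + 805 is (24)^2 - 4·(805) = 576 - 3220 = -2644, and 4·(-661) is not a perfect square in Q since -661 is squarefree and ≠ 1. Hence x^2 + 24x + 805 is irreducible over Q and is the minimal polynomial of α.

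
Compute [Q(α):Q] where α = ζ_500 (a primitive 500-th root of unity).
[Q(α):Q] = 200

The minimal polynomial of ζ_500 over Q is the 500-th cyclotomic polynomial Φ_500(x), which is irreducible over Q and has degree φ(500) = 200. Hence [Q(α):Q] = φ(500) = 200.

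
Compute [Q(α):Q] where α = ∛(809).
[Q(α):Q] = 3

The minimal polynomial of α is x^3 - 809, irreducible over Q since 809 is not a perfect cube (so x^3 - 809 has no rational root). Hence [Q(α):Q] = deg(m_α) = 3.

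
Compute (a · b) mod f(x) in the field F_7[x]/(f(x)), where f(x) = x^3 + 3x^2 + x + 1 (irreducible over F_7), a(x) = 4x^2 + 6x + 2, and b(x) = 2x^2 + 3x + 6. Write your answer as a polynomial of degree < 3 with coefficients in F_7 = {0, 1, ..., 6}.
a · b ≡ 3x^2 + 6x + 5 (mod f(x))

Multiply in F_7[x]: a(x)·b(x) = (4x^2 + 6x + 2)·(2x^2 + 3x + 6) = x^4 + 3x^3 + 4x^2 + 5. This has degree ≥ 3, so divide by f(x) over F_7: x^4 + 3x^3 + 4x^2 + 5 = (x)·(x^3 + 3x^2 + x + 1) + (3x^2 + 6x + 5). Hence a·b ≡ 3x^2 + 6x + 5 (mod f). (F_7[x]/(f) is a field with 7^3 = 343 elements since f is irreducible of degree 3.)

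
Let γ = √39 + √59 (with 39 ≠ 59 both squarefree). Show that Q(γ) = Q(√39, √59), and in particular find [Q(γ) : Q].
[Q(γ) : Q] = 4 (equivalently, Q(γ) = Q(√39, √59))

Obviously Q(γ) ⊆ Q(√39, √59), and [Q(√39, √59):Q] = 4 (since 39, 59 are distinct squarefree integers > 1 with 2301 not a perfect square). To show equality we compute the minimal polynomial of γ. From γ = √39 + √59: γ^2 = 39 + 2√(2301) + 59 = 98 + 2√(2301), so γ^2 - 98 = 2√(2301); squaring, (γ^2 - 98)^2 = 4·2301, i.e. γ^4 - 196γ^2 + 9604 - 9204 = 0, i.e. γ^4 - 196γ^2 + 400 = 0. So γ is a root of x^4 - 196x^2 + 400. This polynomial is irreducible over Q: it has no rational root (each ±√39 ± √59 is irrational), and any factorization into two quadratics over Q would force √(2301) ∈ Q (pairing opposite roots) or √39, √59 ∈ Q (other pairings), all impossible. Hence [Q(γ):Q] = 4 = [Q(√39, √59):Q], so Q(γ) = Q(√39, √59).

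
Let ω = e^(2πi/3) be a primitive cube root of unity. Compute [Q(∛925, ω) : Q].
[Q(∛925, ω) : Q] = 6

[Q(∛925):Q] = 3 (min poly x^3 - 925, irreducible since 925 is not a perfect cube). [Q(ω):Q] = 2 (min poly x^2 + x + 1). Since Q(∛925) ⊂ R and ω ∉ R, we have ω ∉ Q(∛925), so x^2 + x + 1 remains irreducible over Q(∛925) and [Q(∛925, ω) : Q(∛925)] = 2. By the tower law, [Q(∛925, ω) : Q] = 3 · 2 = 6. (In fact Q(∛925, ω) is the splitting field of x^3 - 925 over Q.)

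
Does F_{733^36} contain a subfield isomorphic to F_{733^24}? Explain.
No: F_{733^24} is not a subfield of F_{733^36}

F_{p^m} embeds in F_{p^n} iff m | n. Here 24 ∤ 36 (since 36 = 1·24 + 12 with remainder 12 ≠ 0), so F_{733^24} is not a subfield of F_{733^36}. Equivalently: if it were, the tower law would give 24 = [F_{733^24}:F_733] dividing [F_{733^36}:F_733] = 36, contradiction.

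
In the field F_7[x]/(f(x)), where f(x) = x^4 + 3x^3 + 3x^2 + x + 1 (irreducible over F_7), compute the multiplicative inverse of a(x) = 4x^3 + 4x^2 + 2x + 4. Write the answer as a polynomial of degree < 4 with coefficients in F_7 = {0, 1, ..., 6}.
a(x)^(-1) ≡ 6x^3 + 4x^2 + 2x + 3 (mod f(x))

Since f is irreducible over F_7, F_7[x]/(f) is a field and a(x) ≠ 0 has an inverse. Apply the extended Euclidean algorithm to f(x) and a(x) in F_7[x]: f(x) = (2x + 4)·a(x) + (4x^2 + 6x + 6);  a(x) = (x + 3)·(4x^2 + 6x + 6) + (6x);  (4x^2 + 6x + 6) = (3x + 1)·(6x) + (6). The last nonzero remainder is the constant 6 = gcd(f, a) in F_7. Back-substituting through the division chain expresses 6 = s(x)·a(x) + t(x)·f(x) with s(x) ≡ x^3 + 3x^2 + 5x + 4 (mod f), so (x^3 + 3x^2 + 5x + 4)·a(x) ≡ 6 (mod f). Multiplying by 6^(-1) ≡ 6 in F_7 gives a(x)^(-1) ≡ 6·(x^3 + 3x^2 + 5x + 4) ≡ 6x^3 + 4x^2 + 2x + 3 (mod f). Check: (4x^3 + 4x^2 + 2x + 4)·(6x^3 + 4x^2 + 2x + 3) = 3x^6 + 5x^5 + x^4 + 3x^3 + 4x^2 + 5 ≡ 1 (mod x^4 + 3x^3 + 3x^2 + x + 1).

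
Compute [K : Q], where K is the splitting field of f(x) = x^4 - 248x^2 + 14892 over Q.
[K : Q] = 4

Solving the quadratic in x^2: x^2 = (248 ± √(248^2 - 4·14892))/2 = (248 ± √1936)/2 = (248 ± 44)/2, giving x^2 = 146 or x^2 = 102. So f(x) = (x^2 - 146)(x^2 - 102) and the roots of f are ±√146, ±√102. Hence the splitting field is K = Q(√146, √102). Since 146 and 102 are distinct squarefree integers > 1, their product 14892 is not a perfect square, so √102 ∉ Q(√146). By the tower law [K:Q] = [Q(√146,√102):Q(√146)] · [Q(√146):Q] = 2 · 2 = 4.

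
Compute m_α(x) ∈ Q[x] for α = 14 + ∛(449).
m_α(x) = x^3 - 42x^2 + 588x - 3193

Set β = α - 14 = ∛(449), so β^3 = 449. Then (α - 14)^3 - 449 = 0, i.e. α is a root of g(x) = (x - 14)^3 - 449 = x^3 - 42x^2 + 588x - 3193. Since g(x) = h(x - 14) where h(x) = x^3 - 449, and h is irreducible over Q (because 449 is not a perfect cube, so h has no rational root, and a monic cubic with no rational root is irreducible), g is also irreducible (irreducibility is preserved under the substitution x → x - 14). Hence m_α(x) = x^3 - 42x^2 + 588x - 3193.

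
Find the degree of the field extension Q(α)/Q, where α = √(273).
[Q(α):Q] = 2

[Q(α):Q] equals the degree of the minimal polynomial of α. Here α^2 = 273 and x^2 - 273 is irreducible (d = 273 is squarefree, ≠ 1, hence not a square), so deg(m_α) = 2. Thus [Q(α):Q] = 2.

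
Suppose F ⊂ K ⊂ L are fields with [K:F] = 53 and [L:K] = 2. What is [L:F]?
[L:F] = 106

The tower law says that for any tower of field extensions F ⊂ K ⊂ L with finite degrees, [L:F] = [L:K] · [K:F]. Here this gives [L:F] = 2 · 53 = 106.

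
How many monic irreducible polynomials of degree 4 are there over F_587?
There are 29681862798 monic irreducible polynomials of degree 4 over F_587

Each element of F_{587^4} that lies in no proper subfield is a root of exactly one monic irreducible of degree 4 over F_587, and each such polynomial has 4 distinct roots in F_{587^4}. By Möbius inversion the count is N_587(4) = (1/4) Σ_{d|4} μ(4/d) · 587^d = (1/4)(μ(4)·587^1 + μ(2)·587^2 + μ(1)·587^4) = 118727451192/4 = 29681862798.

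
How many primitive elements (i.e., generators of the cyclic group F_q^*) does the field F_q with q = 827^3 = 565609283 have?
There are φ(565609282) = 238295088 primitive elements

F_q^* is cyclic of order q - 1 = 565609282. A cyclic group of order m has exactly φ(m) generators. Here m = 565609282 = 2 · 7 · 59 · 684757, so the number of primitive elements is φ(565609282) = 238295088.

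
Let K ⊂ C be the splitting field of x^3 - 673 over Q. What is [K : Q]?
[K : Q] = 6

The roots of x^3 - 673 are ∛673, ω∛673, ω^2∛673 where ω = e^(2πi/3) is a primitive cube root of unity, so K = Q(∛673, ω). Now [Q(∛673):Q] = 3 (since 673 is not a perfect cube, x^3 - 673 is irreducible) and [Q(ω):Q] = 2. Both 2 and 3 divide [K:Q], and [K:Q] ≤ 3·2 = 6, so [K:Q] = 6. (Equivalently: Q(∛673) ⊂ R but ω ∉ R, so [K : Q(∛673)] = 2.)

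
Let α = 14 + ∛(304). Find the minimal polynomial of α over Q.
m_α(x) = x^3 - 42x^2 + 588x - 3048

Set β = α - 14 = ∛(304), so β^3 = 304. Then (α - 14)^3 - 304 = 0, i.e. α is a root of g(x) = (x - 14)^3 - 304 = x^3 - 42x^2 + 588x - 3048. Since g(x) = h(x - 14) where h(x) = x^3 - 304, and h is irreducible over Q (because 304 is not a perfect cube, so h has no rational root, and a monic cubic with no rational root is irreducible), g is also irreducible (irreducibility is preserved under the substitution x → x - 14). Hence m_α(x) = x^3 - 42x^2 + 588x - 3048.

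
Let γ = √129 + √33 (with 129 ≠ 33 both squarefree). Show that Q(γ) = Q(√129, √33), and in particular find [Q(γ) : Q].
[Q(γ) : Q] = 4 (equivalently, Q(γ) = Q(√129, √33))

Obviously Q(γ) ⊆ Q(√129, √33), and [Q(√129, √33):Q] = 4 (since 129, 33 are distinct squarefree integers > 1 with 4257 not a perfect square). To show equality we compute the minimal polynomial of γ. From γ = √129 + √33: γ^2 = 129 + 2√(4257) + 33 = 162 + 2√(4257), so γ^2 - 162 = 2√(4257); squaring, (γ^2 - 162)^2 = 4·4257, i.e. γ^4 - 324γ^2 + 26244 - 17028 = 0, i.e. γ^4 - 324γ^2 + 9216 = 0. So γ is a root of x^4 - 324x^2 + 9216. This polynomial is irreducible over Q: it has no rational root (each ±√129 ± √33 is irrational), and any factorization into two quadratics over Q would force √(4257) ∈ Q (pairing opposite roots) or √129, √33 ∈ Q (other pairings), all impossible. Hence [Q(γ):Q] = 4 = [Q(√129, √33):Q], so Q(γ) = Q(√129, √33).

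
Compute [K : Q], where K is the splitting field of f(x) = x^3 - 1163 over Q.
[K : Q] = 6

The roots of x^3 - 1163 are ∛1163, ω∛1163, ω^2∛1163 where ω = e^(2πi/3) is a primitive cube root of unity, so K = Q(∛1163, ω). Now [Q(∛1163):Q] = 3 (since 1163 is not a perfect cube, x^3 - 1163 is irreducible) and [Q(ω):Q] = 2. Both 2 and 3 divide [K:Q], and [K:Q] ≤ 3·2 = 6, so [K:Q] = 6. (Equivalently: Q(∛1163) ⊂ R but ω ∉ R, so [K : Q(∛1163)] = 2.)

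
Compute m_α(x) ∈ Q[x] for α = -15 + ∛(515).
m_α(x) = x^3 + 45x^2 + 675x + 2860

Set β = α + 15 = ∛(515), so β^3 = 515. Then (α + 15)^3 - 515 = 0, i.e. α is a root of g(x) = (x + 15)^3 - 515 = x^3 + 45x^2 + 675x + 2860. Since g(x) = h(x + 15) where h(x) = x^3 - 515, and h is irreducible over Q (because 515 is not a perfect cube, so h has no rational root, and a monic cubic with no rational root is irreducible), g is also irreducible (irreducibility is preserved under the substitution x → x + 15). Hence m_α(x) = x^3 + 45x^2 + 675x + 2860.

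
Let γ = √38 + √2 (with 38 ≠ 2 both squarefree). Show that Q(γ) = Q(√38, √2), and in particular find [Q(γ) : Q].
[Q(γ) : Q] = 4 (equivalently, Q(γ) = Q(√38, √2))

Obviously Q(γ) ⊆ Q(√38, √2), and [Q(√38, √2):Q] = 4 (since 38, 2 are distinct squarefree integers > 1 with 76 not a perfect square). To show equality we compute the minimal polynomial of γ. From γ = √38 + √2: γ^2 = 38 + 2√(76) + 2 = 40 + 2√(76), so γ^2 - 40 = 2√(76); squaring, (γ^2 - 40)^2 = 4·76, i.e. γ^4 - 80γ^2 + 1600 - 304 = 0, i.e. γ^4 - 80γ^2 + 1296 = 0. So γ is a root of x^4 - 80x^2 + 1296. This polynomial is irreducible over Q: it has no rational root (each ±√38 ± √2 is irrational), and any factorization into two quadratics over Q would force √(76) ∈ Q (pairing opposite roots) or √38, √2 ∈ Q (other pairings), all impossible. Hence [Q(γ):Q] = 4 = [Q(√38, √2):Q], so Q(γ) = Q(√38, √2).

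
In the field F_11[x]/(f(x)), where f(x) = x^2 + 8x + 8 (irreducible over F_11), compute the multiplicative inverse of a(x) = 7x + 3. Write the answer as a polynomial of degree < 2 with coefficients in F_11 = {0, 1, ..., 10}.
a(x)^(-1) ≡ 2x + 1 (mod f(x))

Since f is irreducible over F_11, F_11[x]/(f) is a field and a(x) ≠ 0 has an inverse. Apply the extended Euclidean algorithm to f(x) and a(x) in F_11[x]: f(x) = (8x + 4)·a(x) + (7). The last nonzero remainder is the constant 7 = gcd(f, a) in F_11. Back-substituting through the division chain expresses 7 = s(x)·a(x) + t(x)·f(x) with s(x) ≡ 3x + 7 (mod f), so (3x + 7)·a(x) ≡ 7 (mod f). Multiplying by 7^(-1) ≡ 8 in F_11 gives a(x)^(-1) ≡ 8·(3x + 7) ≡ 2x + 1 (mod f). Check: (7x + 3)·(2x + 1) = 3x^2 + 2x + 3 ≡ 1 (mod x^2 + 8x + 8).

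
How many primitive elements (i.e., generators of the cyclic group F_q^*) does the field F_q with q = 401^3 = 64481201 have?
There are φ(64481200) = 22106880 primitive elements

F_q^* is cyclic of order q - 1 = 64481200. A cyclic group of order m has exactly φ(m) generators. Here m = 64481200 = 2^4 · 5^2 · 7 · 23029, so the number of primitive elements is φ(64481200) = 22106880.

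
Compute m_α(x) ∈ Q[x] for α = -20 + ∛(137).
m_α(x) = x^3 + 60x^2 + 1200x + 7863

Set β = α + 20 = ∛(137), so β^3 = 137. Then (α + 20)^3 - 137 = 0, i.e. α is a root of g(x) = (x + 20)^3 - 137 = x^3 + 60x^2 + 1200x + 7863. Since g(x) = h(x + 20) where h(x) = x^3 - 137, and h is irreducible over Q (because 137 is not a perfect cube, so h has no rational root, and a monic cubic with no rational root is irreducible), g is also irreducible (irreducibility is preserved under the substitution x → x + 20). Hence m_α(x) = x^3 + 60x^2 + 1200x + 7863.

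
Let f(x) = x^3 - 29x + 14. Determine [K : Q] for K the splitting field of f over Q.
[K : Q] = 6

By the rational root test, any rational root of the monic integer polynomial f(x) = x^3 - 29x + 14 must be an integer dividing the constant term 14, i.e. one of ±{1, 2, 7, 14}. Evaluating: f(1) = -14, f(-1) = 42, f(2) = -36, f(-2) = 64, f(7) = 154, f(-7) = -126, f(14) = 2352, f(-14) = -2324; none is 0, so f has no rational root and is therefore irreducible over Q (a cubic with no linear factor over a field is irreducible). For an irreducible cubic, the Galois group is A_3 or S_3 according as the discriminant disc(f) = -4a^3 - 27b^2 = -4·(-29)^3 - 27·(14)^2 = 92264 is or is not a square in Q. Here disc(f) = 92264 is not a perfect square in Q, so the Galois group of f over Q is not contained in A_3 and must be all of S_3. The splitting field has degree |S_3| = 6 over Q, so [K : Q] = 6.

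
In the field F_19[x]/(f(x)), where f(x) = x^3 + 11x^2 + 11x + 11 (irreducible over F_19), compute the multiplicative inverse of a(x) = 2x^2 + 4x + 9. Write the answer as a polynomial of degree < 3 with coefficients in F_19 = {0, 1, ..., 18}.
a(x)^(-1) ≡ 5x^2 + 5x + 10 (mod f(x))

Since f is irreducible over F_19, F_19[x]/(f) is a field and a(x) ≠ 0 has an inverse. Apply the extended Euclidean algorithm to f(x) and a(x) in F_19[x]: f(x) = (10x + 14)·a(x) + (17x + 18);  a(x) = (18x + 8)·(17x + 18) + (17). The last nonzero remainder is the constant 17 = gcd(f, a) in F_19. Back-substituting through the division chain expresses 17 = s(x)·a(x) + t(x)·f(x) with s(x) ≡ 9x^2 + 9x + 18 (mod f), so (9x^2 + 9x + 18)·a(x) ≡ 17 (mod f). Multiplying by 17^(-1) ≡ 9 in F_19 gives a(x)^(-1) ≡ 9·(9x^2 + 9x + 18) ≡ 5x^2 + 5x + 10 (mod f). Check: (2x^2 + 4x + 9)·(5x^2 + 5x + 10) = 10x^4 + 11x^3 + 9x^2 + 9x + 14 ≡ 1 (mod x^3 + 11x^2 + 11x + 11).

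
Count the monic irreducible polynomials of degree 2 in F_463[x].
There are 106953 monic irreducible polynomials of degree 2 over F_463

Each element of F_{463^2} that lies in no proper subfield is a root of exactly one monic irreducible of degree 2 over F_463, and each such polynomial has 2 distinct roots in F_{463^2}. By Möbius inversion the count is N_463(2) = (1/2) Σ_{d|2} μ(2/d) · 463^d = (1/2)(μ(2)·463^1 + μ(1)·463^2) = 213906/2 = 106953.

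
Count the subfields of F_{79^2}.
F_{79^2} has 2 subfields

The subfields of F_{p^n} are exactly the fields F_{p^d} for d | n (each is the fixed field of the unique index-d subgroup of Gal(F_{p^n}/F_p) ≅ Z/nZ). The divisors of n = 2 are {1, 2}, giving 2 subfields: F_{79^1}, F_{79^2}.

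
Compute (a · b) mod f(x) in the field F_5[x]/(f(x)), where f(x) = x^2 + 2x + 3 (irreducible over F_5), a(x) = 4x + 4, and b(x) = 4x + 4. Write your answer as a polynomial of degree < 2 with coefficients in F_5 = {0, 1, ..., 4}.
a · b ≡ 3 (mod f(x))

Multiply in F_5[x]: a(x)·b(x) = (4x + 4)·(4x + 4) = x^2 + 2x + 1. This has degree ≥ 2, so divide by f(x) over F_5: x^2 + 2x + 1 = (1)·(x^2 + 2x + 3) + (3). Hence a·b ≡ 3 (mod f). (F_5[x]/(f) is a field with 5^2 = 25 elements since f is irreducible of degree 2.)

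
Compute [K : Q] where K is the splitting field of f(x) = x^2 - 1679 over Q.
[K : Q] = 2

f(x) = x^2 - 1679 factors as (x - √1679)(x + √1679). The splitting field is K = Q(√1679). Since 1679 is squarefree and > 1, it is not a perfect square, so x^2 - 1679 is irreducible over Q and [Q(√1679) : Q] = 2. Hence [K : Q] = 2.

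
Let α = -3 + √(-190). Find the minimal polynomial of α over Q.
m_α(x) = x^2 + 6x + 199

From α + 3 = √(-190), squaring gives (α + 3)^2 = -190, i.e. α^2 + 6α + 9 = -190, so α^2 + 6α + 199 = 0. The discriminant of x^2 + 6x + 199 is (6)^2 - 4·(199) = 36 - 796 = -760, and 4·(-190) is not a perfect square in Q since -190 is squarefree and ≠ 1. Hence x^2 + 6x + 199 is irreducible over Q and is the minimal polynomial of α.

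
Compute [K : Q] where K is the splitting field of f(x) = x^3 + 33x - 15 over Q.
[K : Q] = 6

By the rational root test, any rational root of the monic integer polynomial f(x) = x^3 + 33x - 15 must be an integer dividing the constant term -15, i.e. one of ±{1, 3, 5, 15}. Evaluating: f(1) = 19, f(-1) = -49, f(3) = 111, f(-3) = -141, f(5) = 275, f(-5) = -305, f(15) = 3855, f(-15) = -3885; none is 0, so f has no rational root and is therefore irreducible over Q (a cubic with no linear factor over a field is irreducible). For an irreducible cubic, the Galois group is A_3 or S_3 according as the discriminant disc(f) = -4a^3 - 27b^2 = -4·(33)^3 - 27·(-15)^2 = -149823 is or is not a square in Q. Here disc(f) = -149823 is not a perfect square in Q, so the Galois group of f over Q is not contained in A_3 and must be all of S_3. The splitting field has degree |S_3| = 6 over Q, so [K : Q] = 6.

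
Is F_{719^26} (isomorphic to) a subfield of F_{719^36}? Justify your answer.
No: F_{719^26} is not a subfield of F_{719^36}

F_{p^m} embeds in F_{p^n} iff m | n. Here 26 ∤ 36 (since 36 = 1·26 + 10 with remainder 10 ≠ 0), so F_{719^26} is not a subfield of F_{719^36}. Equivalently: if it were, the tower law would give 26 = [F_{719^26}:F_719] dividing [F_{719^36}:F_719] = 36, contradiction.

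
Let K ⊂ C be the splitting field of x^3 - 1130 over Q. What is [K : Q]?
[K : Q] = 6

The roots of x^3 - 1130 are ∛1130, ω∛1130, ω^2∛1130 where ω = e^(2πi/3) is a primitive cube root of unity, so K = Q(∛1130, ω). Now [Q(∛1130):Q] = 3 (since 1130 is not a perfect cube, x^3 - 1130 is irreducible) and [Q(ω):Q] = 2. Both 2 and 3 divide [K:Q], and [K:Q] ≤ 3·2 = 6, so [K:Q] = 6. (Equivalently: Q(∛1130) ⊂ R but ω ∉ R, so [K : Q(∛1130)] = 2.)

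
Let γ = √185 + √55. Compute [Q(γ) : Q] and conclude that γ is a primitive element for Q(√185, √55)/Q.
[Q(γ) : Q] = 4 (equivalently, Q(γ) = Q(√185, √55))

Obviously Q(γ) ⊆ Q(√185, √55), and [Q(√185, √55):Q] = 4 (since 185, 55 are distinct squarefree integers > 1 with 10175 not a perfect square). To show equality we compute the minimal polynomial of γ. From γ = √185 + √55: γ^2 = 185 + 2√(10175) + 55 = 240 + 2√(10175), so γ^2 - 240 = 2√(10175); squaring, (γ^2 - 240)^2 = 4·10175, i.e. γ^4 - 480γ^2 + 57600 - 40700 = 0, i.e. γ^4 - 480γ^2 + 16900 = 0. So γ is a root of x^4 - 480x^2 + 16900. This polynomial is irreducible over Q: it has no rational root (each ±√185 ± √55 is irrational), and any factorization into two quadratics over Q would force √(10175) ∈ Q (pairing opposite roots) or √185, √55 ∈ Q (other pairings), all impossible. Hence [Q(γ):Q] = 4 = [Q(√185, √55):Q], so Q(γ) = Q(√185, √55).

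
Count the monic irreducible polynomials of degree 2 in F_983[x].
There are 482653 monic irreducible polynomials of degree 2 over F_983

Each element of F_{983^2} that lies in no proper subfield is a root of exactly one monic irreducible of degree 2 over F_983, and each such polynomial has 2 distinct roots in F_{983^2}. By Möbius inversion the count is N_983(2) = (1/2) Σ_{d|2} μ(2/d) · 983^d = (1/2)(μ(2)·983^1 + μ(1)·983^2) = 965306/2 = 482653.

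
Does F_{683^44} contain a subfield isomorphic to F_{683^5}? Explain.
No: F_{683^5} is not a subfield of F_{683^44}

F_{p^m} embeds in F_{p^n} iff m | n. Here 5 ∤ 44 (since 44 = 8·5 + 4 with remainder 4 ≠ 0), so F_{683^5} is not a subfield of F_{683^44}. Equivalently: if it were, the tower law would give 5 = [F_{683^5}:F_683] dividing [F_{683^44}:F_683] = 44, contradiction.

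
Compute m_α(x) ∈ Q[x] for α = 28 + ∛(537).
m_α(x) = x^3 - 84x^2 + 2352x - 22489

Set β = α - 28 = ∛(537), so β^3 = 537. Then (α - 28)^3 - 537 = 0, i.e. α is a root of g(x) = (x - 28)^3 - 537 = x^3 - 84x^2 + 2352x - 22489. Since g(x) = h(x - 28) where h(x) = x^3 - 537, and h is irreducible over Q (because 537 is not a perfect cube, so h has no rational root, and a monic cubic with no rational root is irreducible), g is also irreducible (irreducibility is preserved under the substitution x → x - 28). Hence m_α(x) = x^3 - 84x^2 + 2352x - 22489.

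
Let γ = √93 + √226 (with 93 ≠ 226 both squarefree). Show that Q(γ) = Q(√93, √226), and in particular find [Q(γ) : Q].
[Q(γ) : Q] = 4 (equivalently, Q(γ) = Q(√93, √226))

Obviously Q(γ) ⊆ Q(√93, √226), and [Q(√93, √226):Q] = 4 (since 93, 226 are distinct squarefree integers > 1 with 21018 not a perfect square). To show equality we compute the minimal polynomial of γ. From γ = √93 + √226: γ^2 = 93 + 2√(21018) + 226 = 319 + 2√(21018), so γ^2 - 319 = 2√(21018); squaring, (γ^2 - 319)^2 = 4·21018, i.e. γ^4 - 638γ^2 + 101761 - 84072 = 0, i.e. γ^4 - 638γ^2 + 17689 = 0. So γ is a root of x^4 - 638x^2 + 17689. This polynomial is irreducible over Q: it has no rational root (each ±√93 ± √226 is irrational), and any factorization into two quadratics over Q would force √(21018) ∈ Q (pairing opposite roots) or √93, √226 ∈ Q (other pairings), all impossible. Hence [Q(γ):Q] = 4 = [Q(√93, √226):Q], so Q(γ) = Q(√93, √226).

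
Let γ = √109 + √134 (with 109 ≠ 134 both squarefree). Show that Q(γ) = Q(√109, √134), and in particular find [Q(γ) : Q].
[Q(γ) : Q] = 4 (equivalently, Q(γ) = Q(√109, √134))

Obviously Q(γ) ⊆ Q(√109, √134), and [Q(√109, √134):Q] = 4 (since 109, 134 are distinct squarefree integers > 1 with 14606 not a perfect square). To show equality we compute the minimal polynomial of γ. From γ = √109 + √134: γ^2 = 109 + 2√(14606) + 134 = 243 + 2√(14606), so γ^2 - 243 = 2√(14606); squaring, (γ^2 - 243)^2 = 4·14606, i.e. γ^4 - 486γ^2 + 59049 - 58424 = 0, i.e. γ^4 - 486γ^2 + 625 = 0. So γ is a root of x^4 - 486x^2 + 625. This polynomial is irreducible over Q: it has no rational root (each ±√109 ± √134 is irrational), and any factorization into two quadratics over Q would force √(14606) ∈ Q (pairing opposite roots) or √109, √134 ∈ Q (other pairings), all impossible. Hence [Q(γ):Q] = 4 = [Q(√109, √134):Q], so Q(γ) = Q(√109, √134).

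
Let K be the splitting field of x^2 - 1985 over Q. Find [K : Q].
[K : Q] = 2

f(x) = x^2 - 1985 factors as (x - √1985)(x + √1985). The splitting field is K = Q(√1985). Since 1985 is squarefree and > 1, it is not a perfect square, so x^2 - 1985 is irreducible over Q and [Q(√1985) : Q] = 2. Hence [K : Q] = 2.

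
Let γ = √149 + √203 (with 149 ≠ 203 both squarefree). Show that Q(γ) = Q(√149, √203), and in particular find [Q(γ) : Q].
[Q(γ) : Q] = 4 (equivalently, Q(γ) = Q(√149, √203))

Obviously Q(γ) ⊆ Q(√149, √203), and [Q(√149, √203):Q] = 4 (since 149, 203 are distinct squarefree integers > 1 with 30247 not a perfect square). To show equality we compute the minimal polynomial of γ. From γ = √149 + √203: γ^2 = 149 + 2√(30247) + 203 = 352 + 2√(30247), so γ^2 - 352 = 2√(30247); squaring, (γ^2 - 352)^2 = 4·30247, i.e. γ^4 - 704γ^2 + 123904 - 120988 = 0, i.e. γ^4 - 704γ^2 + 2916 = 0. So γ is a root of x^4 - 704x^2 + 2916. This polynomial is irreducible over Q: it has no rational root (each ±√149 ± √203 is irrational), and any factorization into two quadratics over Q would force √(30247) ∈ Q (pairing opposite roots) or √149, √203 ∈ Q (other pairings), all impossible. Hence [Q(γ):Q] = 4 = [Q(√149, √203):Q], so Q(γ) = Q(√149, √203).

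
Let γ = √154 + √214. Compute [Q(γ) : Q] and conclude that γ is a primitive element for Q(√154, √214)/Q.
[Q(γ) : Q] = 4 (equivalently, Q(γ) = Q(√154, √214))

Obviously Q(γ) ⊆ Q(√154, √214), and [Q(√154, √214):Q] = 4 (since 154, 214 are distinct squarefree integers > 1 with 32956 not a perfect square). To show equality we compute the minimal polynomial of γ. From γ = √154 + √214: γ^2 = 154 + 2√(32956) + 214 = 368 + 2√(32956), so γ^2 - 368 = 2√(32956); squaring, (γ^2 - 368)^2 = 4·32956, i.e. γ^4 - 736γ^2 + 135424 - 131824 = 0, i.e. γ^4 - 736γ^2 + 3600 = 0. So γ is a root of x^4 - 736x^2 + 3600. This polynomial is irreducible over Q: it has no rational root (each ±√154 ± √214 is irrational), and any factorization into two quadratics over Q would force √(32956) ∈ Q (pairing opposite roots) or √154, √214 ∈ Q (other pairings), all impossible. Hence [Q(γ):Q] = 4 = [Q(√154, √214):Q], so Q(γ) = Q(√154, √214).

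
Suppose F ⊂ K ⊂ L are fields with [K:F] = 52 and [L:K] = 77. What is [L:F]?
[L:F] = 4004

The tower law says that for any tower of field extensions F ⊂ K ⊂ L with finite degrees, [L:F] = [L:K] · [K:F]. Here this gives [L:F] = 77 · 52 = 4004.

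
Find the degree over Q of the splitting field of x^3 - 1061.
[K : Q] = 6

The roots of x^3 - 1061 are ∛1061, ω∛1061, ω^2∛1061 where ω = e^(2πi/3) is a primitive cube root of unity, so K = Q(∛1061, ω). Now [Q(∛1061):Q] = 3 (since 1061 is not a perfect cube, x^3 - 1061 is irreducible) and [Q(ω):Q] = 2. Both 2 and 3 divide [K:Q], and [K:Q] ≤ 3·2 = 6, so [K:Q] = 6. (Equivalently: Q(∛1061) ⊂ R but ω ∉ R, so [K : Q(∛1061)] = 2.)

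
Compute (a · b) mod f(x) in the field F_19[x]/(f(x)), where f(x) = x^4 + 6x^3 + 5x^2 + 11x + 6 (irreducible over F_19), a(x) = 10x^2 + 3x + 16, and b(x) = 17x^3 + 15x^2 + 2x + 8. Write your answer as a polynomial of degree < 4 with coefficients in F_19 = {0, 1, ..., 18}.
a · b ≡ 12x^3 + 5x^2 + 8x + 7 (mod f(x))

Multiply in F_19[x]: a(x)·b(x) = (10x^2 + 3x + 16)·(17x^3 + 15x^2 + 2x + 8) = 18x^5 + 11x^4 + 14x^3 + 3x^2 + 18x + 14. This has degree ≥ 4, so divide by f(x) over F_19: 18x^5 + 11x^4 + 14x^3 + 3x^2 + 18x + 14 = (18x + 17)·(x^4 + 6x^3 + 5x^2 + 11x + 6) + (12x^3 + 5x^2 + 8x + 7). Hence a·b ≡ 12x^3 + 5x^2 + 8x + 7 (mod f). (F_19[x]/(f) is a field with 19^4 = 130321 elements since f is irreducible of degree 4.)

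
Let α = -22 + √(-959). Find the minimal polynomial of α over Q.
m_α(x) = x^2 + 44x + 1443

From α + 22 = √(-959), squaring gives (α + 22)^2 = -959, i.e. α^2 + 44α + 484 = -959, so α^2 + 44α + 1443 = 0. The discriminant of x^2 + 44x + 1443 is (44)^2 - 4·(1443) = 1936 - 5772 = -3836, and 4·(-959) is not a perfect square in Q since -959 is squarefree and ≠ 1. Hence x^2 + 44x + 1443 is irreducible over Q and is the minimal polynomial of α.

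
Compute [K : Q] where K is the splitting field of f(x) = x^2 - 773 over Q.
[K : Q] = 2

f(x) = x^2 - 773 factors as (x - √773)(x + √773). The splitting field is K = Q(√773). Since 773 is squarefree and > 1, it is not a perfect square, so x^2 - 773 is irreducible over Q and [Q(√773) : Q] = 2. Hence [K : Q] = 2.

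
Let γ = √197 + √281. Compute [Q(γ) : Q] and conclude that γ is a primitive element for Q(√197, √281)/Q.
[Q(γ) : Q] = 4 (equivalently, Q(γ) = Q(√197, √281))

Obviously Q(γ) ⊆ Q(√197, √281), and [Q(√197, √281):Q] = 4 (since 197, 281 are distinct squarefree integers > 1 with 55357 not a perfect square). To show equality we compute the minimal polynomial of γ. From γ = √197 + √281: γ^2 = 197 + 2√(55357) + 281 = 478 + 2√(55357), so γ^2 - 478 = 2√(55357); squaring, (γ^2 - 478)^2 = 4·55357, i.e. γ^4 - 956γ^2 + 228484 - 221428 = 0, i.e. γ^4 - 956γ^2 + 7056 = 0. So γ is a root of x^4 - 956x^2 + 7056. This polynomial is irreducible over Q: it has no rational root (each ±√197 ± √281 is irrational), and any factorization into two quadratics over Q would force √(55357) ∈ Q (pairing opposite roots) or √197, √281 ∈ Q (other pairings), all impossible. Hence [Q(γ):Q] = 4 = [Q(√197, √281):Q], so Q(γ) = Q(√197, √281).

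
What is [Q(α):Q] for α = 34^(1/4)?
[Q(α):Q] = 4

α is a root of x^4 - 34. By Eisenstein's criterion at the prime p = 2 (which divides the constant term 34 but p^2 = 4 does not, since 34 is squarefree), x^4 - 34 is irreducible over Q. Hence [Q(α):Q] = 4.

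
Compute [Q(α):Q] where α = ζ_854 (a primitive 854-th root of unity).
[Q(α):Q] = 360

The minimal polynomial of ζ_854 over Q is the 854-th cyclotomic polynomial Φ_854(x), which is irreducible over Q and has degree φ(854) = 360. Hence [Q(α):Q] = φ(854) = 360.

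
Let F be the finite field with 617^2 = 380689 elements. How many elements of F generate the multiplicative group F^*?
There are φ(380688) = 97920 primitive elements

F_q^* is cyclic of order q - 1 = 380688. A cyclic group of order m has exactly φ(m) generators. Here m = 380688 = 2^4 · 3 · 7 · 11 · 103, so the number of primitive elements is φ(380688) = 97920.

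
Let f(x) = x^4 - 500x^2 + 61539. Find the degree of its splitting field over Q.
[K : Q] = 4

Solving the quadratic in x^2: x^2 = (500 ± √(500^2 - 4·61539))/2 = (500 ± √3844)/2 = (500 ± 62)/2, giving x^2 = 219 or x^2 = 281. So f(x) = (x^2 - 219)(x^2 - 281) and the roots of f are ±√219, ±√281. Hence the splitting field is K = Q(√219, √281). Since 219 and 281 are distinct squarefree integers > 1, their product 61539 is not a perfect square, so √281 ∉ Q(√219). By the tower law [K:Q] = [Q(√219,√281):Q(√219)] · [Q(√219):Q] = 2 · 2 = 4.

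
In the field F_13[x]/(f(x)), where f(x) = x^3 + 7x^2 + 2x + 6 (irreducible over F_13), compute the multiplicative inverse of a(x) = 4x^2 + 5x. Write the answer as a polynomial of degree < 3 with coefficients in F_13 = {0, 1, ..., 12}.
a(x)^(-1) ≡ 6x^2 + 9x + 1 (mod f(x))

Since f is irreducible over F_13, F_13[x]/(f) is a field and a(x) ≠ 0 has an inverse. Apply the extended Euclidean algorithm to f(x) and a(x) in F_13[x]: f(x) = (10x + 12)·a(x) + (7x + 6);  a(x) = (8x + 5)·(7x + 6) + (9). The last nonzero remainder is the constant 9 = gcd(f, a) in F_13. Back-substituting through the division chain expresses 9 = s(x)·a(x) + t(x)·f(x) with s(x) ≡ 2x^2 + 3x + 9 (mod f), so (2x^2 + 3x + 9)·a(x) ≡ 9 (mod f). Multiplying by 9^(-1) ≡ 3 in F_13 gives a(x)^(-1) ≡ 3·(2x^2 + 3x + 9) ≡ 6x^2 + 9x + 1 (mod f). Check: (4x^2 + 5x)·(6x^2 + 9x + 1) = 11x^4 + x^3 + 10x^2 + 5x ≡ 1 (mod x^3 + 7x^2 + 2x + 6).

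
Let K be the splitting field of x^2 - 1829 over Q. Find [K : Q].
[K : Q] = 2

f(x) = x^2 - 1829 factors as (x - √1829)(x + √1829). The splitting field is K = Q(√1829). Since 1829 is squarefree and > 1, it is not a perfect square, so x^2 - 1829 is irreducible over Q and [Q(√1829) : Q] = 2. Hence [K : Q] = 2.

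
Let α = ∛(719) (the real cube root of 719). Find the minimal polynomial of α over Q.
m_α(x) = x^3 - 719

α satisfies α^3 = 719, so x^3 - 719 annihilates α. By the rational root test, a rational root p/q (in lowest terms) of x^3 - 719 would satisfy p^3 = 719 q^3, forcing q = 1 and p^3 = 719; but 719 is not a perfect cube, contradiction. A monic cubic over Q with no rational root is irreducible (any nontrivial factorization would include a linear factor). Hence x^3 - 719 is the minimal polynomial of α, and in particular [Q(α):Q] = 3.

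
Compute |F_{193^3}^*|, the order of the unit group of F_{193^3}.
|F_{193^3}^*| = 7189056

F_{193^3} has 193^3 = 7189057 elements; its multiplicative group consists of all nonzero elements, so |F_{193^3}^*| = 7189057 - 1 = 7189056. (It is cyclic since any finite subgroup of the multiplicative group of a field is cyclic.)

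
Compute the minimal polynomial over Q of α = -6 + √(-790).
m_α(x) = x^2 + 12x + 826

From α + 6 = √(-790), squaring gives (α + 6)^2 = -790, i.e. α^2 + 12α + 36 = -790, so α^2 + 12α + 826 = 0. The discriminant of x^2 + 12x + 826 is (12)^2 - 4·(826) = 144 - 3304 = -3160, and 4·(-790) is not a perfect square in Q since -790 is squarefree and ≠ 1. Hence x^2 + 12x + 826 is irreducible over Q and is the minimal polynomial of α.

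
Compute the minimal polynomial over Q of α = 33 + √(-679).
m_α(x) = x^2 - 66x + 1768

From α - 33 = √(-679), squaring gives (α - 33)^2 = -679, i.e. α^2 - 66α + 1089 = -679, so α^2 - 66α + 1768 = 0. The discriminant of x^2 - 66x + 1768 is (-66)^2 - 4·(1768) = 4356 - 7072 = -2716, and 4·(-679) is not a perfect square in Q since -679 is squarefree and ≠ 1. Hence x^2 - 66x + 1768 is irreducible over Q and is the minimal polynomial of α.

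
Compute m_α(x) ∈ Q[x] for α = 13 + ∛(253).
m_α(x) = x^3 - 39x^2 + 507x - 2450

Set β = α - 13 = ∛(253), so β^3 = 253. Then (α - 13)^3 - 253 = 0, i.e. α is a root of g(x) = (x - 13)^3 - 253 = x^3 - 39x^2 + 507x - 2450. Since g(x) = h(x - 13) where h(x) = x^3 - 253, and h is irreducible over Q (because 253 is not a perfect cube, so h has no rational root, and a monic cubic with no rational root is irreducible), g is also irreducible (irreducibility is preserved under the substitution x → x - 13). Hence m_α(x) = x^3 - 39x^2 + 507x - 2450.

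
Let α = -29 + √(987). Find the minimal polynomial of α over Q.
m_α(x) = x^2 + 58x - 146

From α + 29 = √(987), squaring gives (α + 29)^2 = 987, i.e. α^2 + 58α + 841 = 987, so α^2 + 58α - 146 = 0. The discriminant of x^2 + 58x - 146 is (58)^2 - 4·(-146) = 3364 + 584 = 3948, and 4·(987) is not a perfect square in Q since 987 is squarefree and ≠ 1. Hence x^2 + 58x - 146 is irreducible over Q and is the minimal polynomial of α.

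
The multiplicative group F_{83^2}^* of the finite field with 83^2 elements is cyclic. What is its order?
|F_{83^2}^*| = 6888

F_{83^2} has 83^2 = 6889 elements; its multiplicative group consists of all nonzero elements, so |F_{83^2}^*| = 6889 - 1 = 6888. (It is cyclic since any finite subgroup of the multiplicative group of a field is cyclic.)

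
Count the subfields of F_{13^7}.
F_{13^7} has 2 subfields

The subfields of F_{p^n} are exactly the fields F_{p^d} for d | n (each is the fixed field of the unique index-d subgroup of Gal(F_{p^n}/F_p) ≅ Z/nZ). The divisors of n = 7 are {1, 7}, giving 2 subfields: F_{13^1}, F_{13^7}.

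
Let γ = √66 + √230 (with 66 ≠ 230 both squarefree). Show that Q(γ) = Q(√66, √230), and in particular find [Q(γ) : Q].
[Q(γ) : Q] = 4 (equivalently, Q(γ) = Q(√66, √230))

Obviously Q(γ) ⊆ Q(√66, √230), and [Q(√66, √230):Q] = 4 (since 66, 230 are distinct squarefree integers > 1 with 15180 not a perfect square). To show equality we compute the minimal polynomial of γ. From γ = √66 + √230: γ^2 = 66 + 2√(15180) + 230 = 296 + 2√(15180), so γ^2 - 296 = 2√(15180); squaring, (γ^2 - 296)^2 = 4·15180, i.e. γ^4 - 592γ^2 + 87616 - 60720 = 0, i.e. γ^4 - 592γ^2 + 26896 = 0. So γ is a root of x^4 - 592x^2 + 26896. This polynomial is irreducible over Q: it has no rational root (each ±√66 ± √230 is irrational), and any factorization into two quadratics over Q would force √(15180) ∈ Q (pairing opposite roots) or √66, √230 ∈ Q (other pairings), all impossible. Hence [Q(γ):Q] = 4 = [Q(√66, √230):Q], so Q(γ) = Q(√66, √230).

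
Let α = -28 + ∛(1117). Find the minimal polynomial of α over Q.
m_α(x) = x^3 + 84x^2 + 2352x + 20835

Set β = α + 28 = ∛(1117), so β^3 = 1117. Then (α + 28)^3 - 1117 = 0, i.e. α is a root of g(x) = (x + 28)^3 - 1117 = x^3 + 84x^2 + 2352x + 20835. Since g(x) = h(x + 28) where h(x) = x^3 - 1117, and h is irreducible over Q (because 1117 is not a perfect cube, so h has no rational root, and a monic cubic with no rational root is irreducible), g is also irreducible (irreducibility is preserved under the substitution x → x + 28). Hence m_α(x) = x^3 + 84x^2 + 2352x + 20835.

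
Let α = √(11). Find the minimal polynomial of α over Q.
m_α(x) = x^2 - 11

α satisfies α^2 - 11 = 0, so x^2 - 11 annihilates α. Since d = 11 is squarefree and ≠ 1, it is not a perfect square in Q, so x^2 - 11 has no rational root and is therefore irreducible over Q (a degree-2 polynomial over a field is irreducible iff it has no root). Hence m_α(x) = x^2 - 11.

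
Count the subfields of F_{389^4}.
F_{389^4} has 3 subfields

The subfields of F_{p^n} are exactly the fields F_{p^d} for d | n (each is the fixed field of the unique index-d subgroup of Gal(F_{p^n}/F_p) ≅ Z/nZ). The divisors of n = 4 are {1, 2, 4}, giving 3 subfields: F_{389^1}, F_{389^2}, F_{389^4}.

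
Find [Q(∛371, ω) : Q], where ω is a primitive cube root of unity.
[Q(∛371, ω) : Q] = 6

[Q(∛371):Q] = 3 (min poly x^3 - 371, irreducible since 371 is not a perfect cube). [Q(ω):Q] = 2 (min poly x^2 + x + 1). Since Q(∛371) ⊂ R and ω ∉ R, we have ω ∉ Q(∛371), so x^2 + x + 1 remains irreducible over Q(∛371) and [Q(∛371, ω) : Q(∛371)] = 2. By the tower law, [Q(∛371, ω) : Q] = 3 · 2 = 6. (In fact Q(∛371, ω) is the splitting field of x^3 - 371 over Q.)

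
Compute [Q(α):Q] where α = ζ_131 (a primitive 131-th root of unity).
[Q(α):Q] = 130

The minimal polynomial of ζ_131 over Q is the 131-th cyclotomic polynomial Φ_131(x), which is irreducible over Q and has degree φ(131) = 130. Hence [Q(α):Q] = φ(131) = 130.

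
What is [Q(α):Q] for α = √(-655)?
[Q(α):Q] = 2

[Q(α):Q] equals the degree of the minimal polynomial of α. Here α^2 = -655 and x^2 + 655 is irreducible (d = -655 is squarefree, ≠ 1, hence not a square), so deg(m_α) = 2. Thus [Q(α):Q] = 2.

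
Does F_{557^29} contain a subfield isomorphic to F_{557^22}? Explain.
No: F_{557^22} is not a subfield of F_{557^29}

F_{p^m} embeds in F_{p^n} iff m | n. Here 22 ∤ 29 (since 29 = 1·22 + 7 with remainder 7 ≠ 0), so F_{557^22} is not a subfield of F_{557^29}. Equivalently: if it were, the tower law would give 22 = [F_{557^22}:F_557] dividing [F_{557^29}:F_557] = 29, contradiction.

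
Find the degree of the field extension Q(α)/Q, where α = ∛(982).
[Q(α):Q] = 3

The minimal polynomial of α is x^3 - 982, irreducible over Q since 982 is not a perfect cube (so x^3 - 982 has no rational root). Hence [Q(α):Q] = deg(m_α) = 3.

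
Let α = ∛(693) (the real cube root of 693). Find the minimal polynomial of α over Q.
m_α(x) = x^3 - 693

α satisfies α^3 = 693, so x^3 - 693 annihilates α. By the rational root test, a rational root p/q (in lowest terms) of x^3 - 693 would satisfy p^3 = 693 q^3, forcing q = 1 and p^3 = 693; but 693 is not a perfect cube, contradiction. A monic cubic over Q with no rational root is irreducible (any nontrivial factorization would include a linear factor). Hence x^3 - 693 is the minimal polynomial of α, and in particular [Q(α):Q] = 3.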